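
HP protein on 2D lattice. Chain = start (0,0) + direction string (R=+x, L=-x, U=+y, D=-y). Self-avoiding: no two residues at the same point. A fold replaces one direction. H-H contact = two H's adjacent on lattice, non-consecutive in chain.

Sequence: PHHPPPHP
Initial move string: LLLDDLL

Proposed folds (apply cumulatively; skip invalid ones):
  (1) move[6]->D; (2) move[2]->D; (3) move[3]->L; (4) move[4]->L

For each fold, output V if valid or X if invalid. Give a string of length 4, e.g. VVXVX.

Answer: VVVV

Derivation:
Initial: LLLDDLL -> [(0, 0), (-1, 0), (-2, 0), (-3, 0), (-3, -1), (-3, -2), (-4, -2), (-5, -2)]
Fold 1: move[6]->D => LLLDDLD VALID
Fold 2: move[2]->D => LLDDDLD VALID
Fold 3: move[3]->L => LLDLDLD VALID
Fold 4: move[4]->L => LLDLLLD VALID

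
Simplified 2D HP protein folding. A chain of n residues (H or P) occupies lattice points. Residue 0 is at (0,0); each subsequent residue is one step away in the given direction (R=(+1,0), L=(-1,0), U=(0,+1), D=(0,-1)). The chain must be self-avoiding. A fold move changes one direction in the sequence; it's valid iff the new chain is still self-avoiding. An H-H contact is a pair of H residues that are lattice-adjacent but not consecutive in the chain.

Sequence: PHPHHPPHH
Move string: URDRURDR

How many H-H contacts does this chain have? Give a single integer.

Positions: [(0, 0), (0, 1), (1, 1), (1, 0), (2, 0), (2, 1), (3, 1), (3, 0), (4, 0)]
H-H contact: residue 4 @(2,0) - residue 7 @(3, 0)

Answer: 1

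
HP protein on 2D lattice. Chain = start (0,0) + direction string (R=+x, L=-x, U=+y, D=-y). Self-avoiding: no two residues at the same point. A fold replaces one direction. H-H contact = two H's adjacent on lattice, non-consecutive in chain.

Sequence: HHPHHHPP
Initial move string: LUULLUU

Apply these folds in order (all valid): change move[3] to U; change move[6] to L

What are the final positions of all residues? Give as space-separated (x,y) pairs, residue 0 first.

Initial moves: LUULLUU
Fold: move[3]->U => LUUULUU (positions: [(0, 0), (-1, 0), (-1, 1), (-1, 2), (-1, 3), (-2, 3), (-2, 4), (-2, 5)])
Fold: move[6]->L => LUUULUL (positions: [(0, 0), (-1, 0), (-1, 1), (-1, 2), (-1, 3), (-2, 3), (-2, 4), (-3, 4)])

Answer: (0,0) (-1,0) (-1,1) (-1,2) (-1,3) (-2,3) (-2,4) (-3,4)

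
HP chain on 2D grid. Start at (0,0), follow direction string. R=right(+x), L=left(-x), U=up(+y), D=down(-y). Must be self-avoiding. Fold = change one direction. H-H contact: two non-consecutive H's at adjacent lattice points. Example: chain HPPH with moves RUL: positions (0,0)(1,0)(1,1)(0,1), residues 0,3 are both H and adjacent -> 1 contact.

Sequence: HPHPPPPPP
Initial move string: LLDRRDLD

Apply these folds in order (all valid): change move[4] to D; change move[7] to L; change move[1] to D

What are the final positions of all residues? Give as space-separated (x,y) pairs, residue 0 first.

Initial moves: LLDRRDLD
Fold: move[4]->D => LLDRDDLD (positions: [(0, 0), (-1, 0), (-2, 0), (-2, -1), (-1, -1), (-1, -2), (-1, -3), (-2, -3), (-2, -4)])
Fold: move[7]->L => LLDRDDLL (positions: [(0, 0), (-1, 0), (-2, 0), (-2, -1), (-1, -1), (-1, -2), (-1, -3), (-2, -3), (-3, -3)])
Fold: move[1]->D => LDDRDDLL (positions: [(0, 0), (-1, 0), (-1, -1), (-1, -2), (0, -2), (0, -3), (0, -4), (-1, -4), (-2, -4)])

Answer: (0,0) (-1,0) (-1,-1) (-1,-2) (0,-2) (0,-3) (0,-4) (-1,-4) (-2,-4)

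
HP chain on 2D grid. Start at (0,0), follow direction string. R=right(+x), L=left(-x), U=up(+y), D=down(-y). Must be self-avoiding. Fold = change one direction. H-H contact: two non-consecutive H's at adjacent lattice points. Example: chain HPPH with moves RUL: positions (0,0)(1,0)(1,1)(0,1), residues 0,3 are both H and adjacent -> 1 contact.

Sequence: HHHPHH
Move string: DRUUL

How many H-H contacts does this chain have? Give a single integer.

Positions: [(0, 0), (0, -1), (1, -1), (1, 0), (1, 1), (0, 1)]
H-H contact: residue 0 @(0,0) - residue 5 @(0, 1)

Answer: 1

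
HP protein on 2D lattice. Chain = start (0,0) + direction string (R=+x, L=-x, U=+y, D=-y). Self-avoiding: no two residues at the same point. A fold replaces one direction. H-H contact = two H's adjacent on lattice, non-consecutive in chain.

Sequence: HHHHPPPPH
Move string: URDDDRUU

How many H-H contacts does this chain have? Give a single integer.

Positions: [(0, 0), (0, 1), (1, 1), (1, 0), (1, -1), (1, -2), (2, -2), (2, -1), (2, 0)]
H-H contact: residue 0 @(0,0) - residue 3 @(1, 0)
H-H contact: residue 3 @(1,0) - residue 8 @(2, 0)

Answer: 2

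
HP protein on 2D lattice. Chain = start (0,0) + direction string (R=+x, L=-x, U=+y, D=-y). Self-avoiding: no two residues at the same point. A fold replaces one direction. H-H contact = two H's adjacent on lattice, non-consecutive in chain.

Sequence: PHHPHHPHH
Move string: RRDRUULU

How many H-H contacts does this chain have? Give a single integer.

Answer: 2

Derivation:
Positions: [(0, 0), (1, 0), (2, 0), (2, -1), (3, -1), (3, 0), (3, 1), (2, 1), (2, 2)]
H-H contact: residue 2 @(2,0) - residue 5 @(3, 0)
H-H contact: residue 2 @(2,0) - residue 7 @(2, 1)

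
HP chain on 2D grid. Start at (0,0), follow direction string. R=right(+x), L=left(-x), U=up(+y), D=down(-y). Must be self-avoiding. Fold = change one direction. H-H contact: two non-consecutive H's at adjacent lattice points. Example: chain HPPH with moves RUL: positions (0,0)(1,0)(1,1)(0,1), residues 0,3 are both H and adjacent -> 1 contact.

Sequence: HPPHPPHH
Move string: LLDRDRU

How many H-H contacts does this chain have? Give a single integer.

Answer: 1

Derivation:
Positions: [(0, 0), (-1, 0), (-2, 0), (-2, -1), (-1, -1), (-1, -2), (0, -2), (0, -1)]
H-H contact: residue 0 @(0,0) - residue 7 @(0, -1)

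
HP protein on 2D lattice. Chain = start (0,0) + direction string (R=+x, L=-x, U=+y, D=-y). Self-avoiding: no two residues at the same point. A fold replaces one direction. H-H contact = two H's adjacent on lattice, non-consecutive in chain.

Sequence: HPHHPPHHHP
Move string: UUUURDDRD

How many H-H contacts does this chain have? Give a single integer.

Answer: 2

Derivation:
Positions: [(0, 0), (0, 1), (0, 2), (0, 3), (0, 4), (1, 4), (1, 3), (1, 2), (2, 2), (2, 1)]
H-H contact: residue 2 @(0,2) - residue 7 @(1, 2)
H-H contact: residue 3 @(0,3) - residue 6 @(1, 3)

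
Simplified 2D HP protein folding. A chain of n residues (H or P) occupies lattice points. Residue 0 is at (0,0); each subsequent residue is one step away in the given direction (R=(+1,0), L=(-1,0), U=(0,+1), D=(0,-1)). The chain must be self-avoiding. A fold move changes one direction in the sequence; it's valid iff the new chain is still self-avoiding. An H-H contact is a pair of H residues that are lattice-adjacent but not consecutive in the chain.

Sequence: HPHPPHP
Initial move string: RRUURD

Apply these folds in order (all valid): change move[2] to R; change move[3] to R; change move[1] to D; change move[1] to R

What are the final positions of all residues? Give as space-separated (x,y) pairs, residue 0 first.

Answer: (0,0) (1,0) (2,0) (3,0) (4,0) (5,0) (5,-1)

Derivation:
Initial moves: RRUURD
Fold: move[2]->R => RRRURD (positions: [(0, 0), (1, 0), (2, 0), (3, 0), (3, 1), (4, 1), (4, 0)])
Fold: move[3]->R => RRRRRD (positions: [(0, 0), (1, 0), (2, 0), (3, 0), (4, 0), (5, 0), (5, -1)])
Fold: move[1]->D => RDRRRD (positions: [(0, 0), (1, 0), (1, -1), (2, -1), (3, -1), (4, -1), (4, -2)])
Fold: move[1]->R => RRRRRD (positions: [(0, 0), (1, 0), (2, 0), (3, 0), (4, 0), (5, 0), (5, -1)])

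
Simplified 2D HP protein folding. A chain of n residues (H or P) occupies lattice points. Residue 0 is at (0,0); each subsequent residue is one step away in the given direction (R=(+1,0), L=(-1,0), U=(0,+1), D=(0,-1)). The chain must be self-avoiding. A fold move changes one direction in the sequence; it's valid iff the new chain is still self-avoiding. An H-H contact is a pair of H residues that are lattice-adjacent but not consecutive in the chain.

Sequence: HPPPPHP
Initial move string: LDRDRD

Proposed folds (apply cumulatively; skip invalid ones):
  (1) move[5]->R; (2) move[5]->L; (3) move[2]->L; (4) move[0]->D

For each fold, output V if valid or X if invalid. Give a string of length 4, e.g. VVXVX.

Initial: LDRDRD -> [(0, 0), (-1, 0), (-1, -1), (0, -1), (0, -2), (1, -2), (1, -3)]
Fold 1: move[5]->R => LDRDRR VALID
Fold 2: move[5]->L => LDRDRL INVALID (collision), skipped
Fold 3: move[2]->L => LDLDRR VALID
Fold 4: move[0]->D => DDLDRR VALID

Answer: VXVV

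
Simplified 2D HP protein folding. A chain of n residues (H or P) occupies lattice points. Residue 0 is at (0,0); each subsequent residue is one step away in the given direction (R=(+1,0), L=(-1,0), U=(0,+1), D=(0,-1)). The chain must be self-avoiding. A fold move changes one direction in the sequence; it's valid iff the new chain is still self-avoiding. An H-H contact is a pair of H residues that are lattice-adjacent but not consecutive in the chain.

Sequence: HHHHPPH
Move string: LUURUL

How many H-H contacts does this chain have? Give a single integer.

Answer: 1

Derivation:
Positions: [(0, 0), (-1, 0), (-1, 1), (-1, 2), (0, 2), (0, 3), (-1, 3)]
H-H contact: residue 3 @(-1,2) - residue 6 @(-1, 3)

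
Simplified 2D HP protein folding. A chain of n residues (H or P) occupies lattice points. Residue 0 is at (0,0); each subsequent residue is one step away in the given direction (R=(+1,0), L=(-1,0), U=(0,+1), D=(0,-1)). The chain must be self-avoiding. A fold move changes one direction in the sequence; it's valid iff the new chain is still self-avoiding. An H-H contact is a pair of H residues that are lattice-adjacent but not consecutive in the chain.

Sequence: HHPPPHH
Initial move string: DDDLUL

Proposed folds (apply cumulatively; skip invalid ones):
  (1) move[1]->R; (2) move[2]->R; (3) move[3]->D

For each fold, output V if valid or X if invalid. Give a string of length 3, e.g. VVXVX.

Initial: DDDLUL -> [(0, 0), (0, -1), (0, -2), (0, -3), (-1, -3), (-1, -2), (-2, -2)]
Fold 1: move[1]->R => DRDLUL INVALID (collision), skipped
Fold 2: move[2]->R => DDRLUL INVALID (collision), skipped
Fold 3: move[3]->D => DDDDUL INVALID (collision), skipped

Answer: XXX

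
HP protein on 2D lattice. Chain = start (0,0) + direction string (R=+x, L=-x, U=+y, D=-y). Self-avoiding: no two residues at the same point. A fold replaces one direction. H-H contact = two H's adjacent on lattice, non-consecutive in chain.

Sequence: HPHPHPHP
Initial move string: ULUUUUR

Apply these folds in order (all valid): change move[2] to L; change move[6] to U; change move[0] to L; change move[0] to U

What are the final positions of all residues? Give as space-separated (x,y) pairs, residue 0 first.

Initial moves: ULUUUUR
Fold: move[2]->L => ULLUUUR (positions: [(0, 0), (0, 1), (-1, 1), (-2, 1), (-2, 2), (-2, 3), (-2, 4), (-1, 4)])
Fold: move[6]->U => ULLUUUU (positions: [(0, 0), (0, 1), (-1, 1), (-2, 1), (-2, 2), (-2, 3), (-2, 4), (-2, 5)])
Fold: move[0]->L => LLLUUUU (positions: [(0, 0), (-1, 0), (-2, 0), (-3, 0), (-3, 1), (-3, 2), (-3, 3), (-3, 4)])
Fold: move[0]->U => ULLUUUU (positions: [(0, 0), (0, 1), (-1, 1), (-2, 1), (-2, 2), (-2, 3), (-2, 4), (-2, 5)])

Answer: (0,0) (0,1) (-1,1) (-2,1) (-2,2) (-2,3) (-2,4) (-2,5)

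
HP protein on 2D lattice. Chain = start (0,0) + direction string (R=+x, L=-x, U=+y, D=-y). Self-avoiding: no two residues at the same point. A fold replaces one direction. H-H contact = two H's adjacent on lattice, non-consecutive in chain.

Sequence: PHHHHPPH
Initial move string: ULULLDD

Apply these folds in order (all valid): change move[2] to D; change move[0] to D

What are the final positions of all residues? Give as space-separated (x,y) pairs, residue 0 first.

Answer: (0,0) (0,-1) (-1,-1) (-1,-2) (-2,-2) (-3,-2) (-3,-3) (-3,-4)

Derivation:
Initial moves: ULULLDD
Fold: move[2]->D => ULDLLDD (positions: [(0, 0), (0, 1), (-1, 1), (-1, 0), (-2, 0), (-3, 0), (-3, -1), (-3, -2)])
Fold: move[0]->D => DLDLLDD (positions: [(0, 0), (0, -1), (-1, -1), (-1, -2), (-2, -2), (-3, -2), (-3, -3), (-3, -4)])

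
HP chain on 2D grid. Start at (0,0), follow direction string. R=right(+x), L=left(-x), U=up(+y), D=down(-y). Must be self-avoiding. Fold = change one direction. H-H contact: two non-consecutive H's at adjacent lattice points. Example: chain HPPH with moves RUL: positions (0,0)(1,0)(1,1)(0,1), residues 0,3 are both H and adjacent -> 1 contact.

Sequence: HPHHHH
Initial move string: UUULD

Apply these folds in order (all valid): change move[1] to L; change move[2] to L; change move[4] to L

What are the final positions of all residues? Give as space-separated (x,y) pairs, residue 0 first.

Answer: (0,0) (0,1) (-1,1) (-2,1) (-3,1) (-4,1)

Derivation:
Initial moves: UUULD
Fold: move[1]->L => ULULD (positions: [(0, 0), (0, 1), (-1, 1), (-1, 2), (-2, 2), (-2, 1)])
Fold: move[2]->L => ULLLD (positions: [(0, 0), (0, 1), (-1, 1), (-2, 1), (-3, 1), (-3, 0)])
Fold: move[4]->L => ULLLL (positions: [(0, 0), (0, 1), (-1, 1), (-2, 1), (-3, 1), (-4, 1)])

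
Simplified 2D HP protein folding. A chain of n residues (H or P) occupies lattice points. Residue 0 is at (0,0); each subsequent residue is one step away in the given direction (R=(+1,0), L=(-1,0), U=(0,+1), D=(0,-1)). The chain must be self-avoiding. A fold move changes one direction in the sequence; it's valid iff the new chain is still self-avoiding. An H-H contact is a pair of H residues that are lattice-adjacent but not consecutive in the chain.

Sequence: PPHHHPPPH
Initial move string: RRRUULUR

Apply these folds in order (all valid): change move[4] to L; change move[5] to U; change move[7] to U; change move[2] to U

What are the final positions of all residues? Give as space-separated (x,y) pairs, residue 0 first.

Initial moves: RRRUULUR
Fold: move[4]->L => RRRULLUR (positions: [(0, 0), (1, 0), (2, 0), (3, 0), (3, 1), (2, 1), (1, 1), (1, 2), (2, 2)])
Fold: move[5]->U => RRRULUUR (positions: [(0, 0), (1, 0), (2, 0), (3, 0), (3, 1), (2, 1), (2, 2), (2, 3), (3, 3)])
Fold: move[7]->U => RRRULUUU (positions: [(0, 0), (1, 0), (2, 0), (3, 0), (3, 1), (2, 1), (2, 2), (2, 3), (2, 4)])
Fold: move[2]->U => RRUULUUU (positions: [(0, 0), (1, 0), (2, 0), (2, 1), (2, 2), (1, 2), (1, 3), (1, 4), (1, 5)])

Answer: (0,0) (1,0) (2,0) (2,1) (2,2) (1,2) (1,3) (1,4) (1,5)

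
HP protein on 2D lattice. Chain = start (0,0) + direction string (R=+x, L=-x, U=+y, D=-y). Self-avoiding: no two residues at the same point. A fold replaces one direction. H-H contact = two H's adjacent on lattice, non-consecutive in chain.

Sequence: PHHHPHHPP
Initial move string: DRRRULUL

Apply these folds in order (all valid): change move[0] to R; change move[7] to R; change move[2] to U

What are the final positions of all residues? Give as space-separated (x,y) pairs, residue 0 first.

Initial moves: DRRRULUL
Fold: move[0]->R => RRRRULUL (positions: [(0, 0), (1, 0), (2, 0), (3, 0), (4, 0), (4, 1), (3, 1), (3, 2), (2, 2)])
Fold: move[7]->R => RRRRULUR (positions: [(0, 0), (1, 0), (2, 0), (3, 0), (4, 0), (4, 1), (3, 1), (3, 2), (4, 2)])
Fold: move[2]->U => RRURULUR (positions: [(0, 0), (1, 0), (2, 0), (2, 1), (3, 1), (3, 2), (2, 2), (2, 3), (3, 3)])

Answer: (0,0) (1,0) (2,0) (2,1) (3,1) (3,2) (2,2) (2,3) (3,3)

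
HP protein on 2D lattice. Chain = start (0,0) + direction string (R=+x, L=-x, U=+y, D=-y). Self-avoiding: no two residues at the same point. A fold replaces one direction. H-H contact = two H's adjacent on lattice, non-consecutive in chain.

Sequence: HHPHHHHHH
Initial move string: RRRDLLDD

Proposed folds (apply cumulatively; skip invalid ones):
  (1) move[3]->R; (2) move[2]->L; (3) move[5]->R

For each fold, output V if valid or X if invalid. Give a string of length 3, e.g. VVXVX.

Answer: XXX

Derivation:
Initial: RRRDLLDD -> [(0, 0), (1, 0), (2, 0), (3, 0), (3, -1), (2, -1), (1, -1), (1, -2), (1, -3)]
Fold 1: move[3]->R => RRRRLLDD INVALID (collision), skipped
Fold 2: move[2]->L => RRLDLLDD INVALID (collision), skipped
Fold 3: move[5]->R => RRRDLRDD INVALID (collision), skipped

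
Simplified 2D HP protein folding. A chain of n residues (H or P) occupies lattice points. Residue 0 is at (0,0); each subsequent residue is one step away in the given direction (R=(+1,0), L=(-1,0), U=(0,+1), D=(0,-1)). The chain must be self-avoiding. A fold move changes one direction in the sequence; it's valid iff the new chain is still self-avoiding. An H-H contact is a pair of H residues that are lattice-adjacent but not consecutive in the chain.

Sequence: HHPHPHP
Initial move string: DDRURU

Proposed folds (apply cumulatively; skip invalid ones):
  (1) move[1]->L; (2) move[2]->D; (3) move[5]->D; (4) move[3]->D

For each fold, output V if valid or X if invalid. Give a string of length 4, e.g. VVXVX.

Initial: DDRURU -> [(0, 0), (0, -1), (0, -2), (1, -2), (1, -1), (2, -1), (2, 0)]
Fold 1: move[1]->L => DLRURU INVALID (collision), skipped
Fold 2: move[2]->D => DDDURU INVALID (collision), skipped
Fold 3: move[5]->D => DDRURD VALID
Fold 4: move[3]->D => DDRDRD VALID

Answer: XXVV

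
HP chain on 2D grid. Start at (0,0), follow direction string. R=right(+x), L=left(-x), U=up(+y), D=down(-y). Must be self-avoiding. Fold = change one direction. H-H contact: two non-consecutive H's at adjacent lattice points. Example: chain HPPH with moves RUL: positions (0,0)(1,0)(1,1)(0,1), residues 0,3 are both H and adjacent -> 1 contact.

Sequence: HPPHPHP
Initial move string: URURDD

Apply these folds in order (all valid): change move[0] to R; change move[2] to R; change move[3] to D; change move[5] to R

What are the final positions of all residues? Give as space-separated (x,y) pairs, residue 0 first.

Initial moves: URURDD
Fold: move[0]->R => RRURDD (positions: [(0, 0), (1, 0), (2, 0), (2, 1), (3, 1), (3, 0), (3, -1)])
Fold: move[2]->R => RRRRDD (positions: [(0, 0), (1, 0), (2, 0), (3, 0), (4, 0), (4, -1), (4, -2)])
Fold: move[3]->D => RRRDDD (positions: [(0, 0), (1, 0), (2, 0), (3, 0), (3, -1), (3, -2), (3, -3)])
Fold: move[5]->R => RRRDDR (positions: [(0, 0), (1, 0), (2, 0), (3, 0), (3, -1), (3, -2), (4, -2)])

Answer: (0,0) (1,0) (2,0) (3,0) (3,-1) (3,-2) (4,-2)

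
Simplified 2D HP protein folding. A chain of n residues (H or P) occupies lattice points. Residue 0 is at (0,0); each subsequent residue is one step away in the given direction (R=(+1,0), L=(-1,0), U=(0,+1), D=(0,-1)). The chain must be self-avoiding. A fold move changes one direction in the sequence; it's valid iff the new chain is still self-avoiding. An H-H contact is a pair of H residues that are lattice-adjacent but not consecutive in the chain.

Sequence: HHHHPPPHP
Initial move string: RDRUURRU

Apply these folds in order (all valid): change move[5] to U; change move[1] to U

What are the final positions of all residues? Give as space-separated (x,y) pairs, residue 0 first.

Initial moves: RDRUURRU
Fold: move[5]->U => RDRUUURU (positions: [(0, 0), (1, 0), (1, -1), (2, -1), (2, 0), (2, 1), (2, 2), (3, 2), (3, 3)])
Fold: move[1]->U => RURUUURU (positions: [(0, 0), (1, 0), (1, 1), (2, 1), (2, 2), (2, 3), (2, 4), (3, 4), (3, 5)])

Answer: (0,0) (1,0) (1,1) (2,1) (2,2) (2,3) (2,4) (3,4) (3,5)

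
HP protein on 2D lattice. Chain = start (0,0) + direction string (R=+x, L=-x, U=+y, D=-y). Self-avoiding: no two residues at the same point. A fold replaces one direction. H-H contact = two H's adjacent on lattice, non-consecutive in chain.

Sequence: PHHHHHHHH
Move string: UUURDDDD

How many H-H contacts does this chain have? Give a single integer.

Positions: [(0, 0), (0, 1), (0, 2), (0, 3), (1, 3), (1, 2), (1, 1), (1, 0), (1, -1)]
H-H contact: residue 1 @(0,1) - residue 6 @(1, 1)
H-H contact: residue 2 @(0,2) - residue 5 @(1, 2)

Answer: 2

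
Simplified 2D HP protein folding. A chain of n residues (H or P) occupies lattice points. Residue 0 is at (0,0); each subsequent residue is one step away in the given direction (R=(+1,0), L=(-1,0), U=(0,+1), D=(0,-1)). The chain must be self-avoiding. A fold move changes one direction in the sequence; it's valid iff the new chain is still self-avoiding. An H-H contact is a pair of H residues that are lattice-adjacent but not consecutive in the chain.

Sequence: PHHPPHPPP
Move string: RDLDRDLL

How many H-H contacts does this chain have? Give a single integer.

Answer: 1

Derivation:
Positions: [(0, 0), (1, 0), (1, -1), (0, -1), (0, -2), (1, -2), (1, -3), (0, -3), (-1, -3)]
H-H contact: residue 2 @(1,-1) - residue 5 @(1, -2)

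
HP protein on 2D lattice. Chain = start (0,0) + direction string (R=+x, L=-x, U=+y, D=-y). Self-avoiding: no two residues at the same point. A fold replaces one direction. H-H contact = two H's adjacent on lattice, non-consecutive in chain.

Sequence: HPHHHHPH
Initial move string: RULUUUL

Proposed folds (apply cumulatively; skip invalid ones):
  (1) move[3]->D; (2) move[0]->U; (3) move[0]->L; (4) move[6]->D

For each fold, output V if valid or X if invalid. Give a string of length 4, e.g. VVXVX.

Initial: RULUUUL -> [(0, 0), (1, 0), (1, 1), (0, 1), (0, 2), (0, 3), (0, 4), (-1, 4)]
Fold 1: move[3]->D => RULDUUL INVALID (collision), skipped
Fold 2: move[0]->U => UULUUUL VALID
Fold 3: move[0]->L => LULUUUL VALID
Fold 4: move[6]->D => LULUUUD INVALID (collision), skipped

Answer: XVVX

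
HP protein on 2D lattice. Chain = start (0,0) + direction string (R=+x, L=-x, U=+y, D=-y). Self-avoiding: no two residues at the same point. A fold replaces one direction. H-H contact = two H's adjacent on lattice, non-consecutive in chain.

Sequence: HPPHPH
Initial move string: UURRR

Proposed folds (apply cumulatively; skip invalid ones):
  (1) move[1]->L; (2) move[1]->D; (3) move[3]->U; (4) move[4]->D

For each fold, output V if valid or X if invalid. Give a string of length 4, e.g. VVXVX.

Initial: UURRR -> [(0, 0), (0, 1), (0, 2), (1, 2), (2, 2), (3, 2)]
Fold 1: move[1]->L => ULRRR INVALID (collision), skipped
Fold 2: move[1]->D => UDRRR INVALID (collision), skipped
Fold 3: move[3]->U => UURUR VALID
Fold 4: move[4]->D => UURUD INVALID (collision), skipped

Answer: XXVX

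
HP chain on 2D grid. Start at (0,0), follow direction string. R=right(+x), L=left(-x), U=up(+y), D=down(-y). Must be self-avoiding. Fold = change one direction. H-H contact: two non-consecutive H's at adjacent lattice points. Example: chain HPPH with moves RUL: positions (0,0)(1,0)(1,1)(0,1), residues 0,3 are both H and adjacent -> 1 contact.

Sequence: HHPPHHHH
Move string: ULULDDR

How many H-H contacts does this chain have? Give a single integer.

Answer: 1

Derivation:
Positions: [(0, 0), (0, 1), (-1, 1), (-1, 2), (-2, 2), (-2, 1), (-2, 0), (-1, 0)]
H-H contact: residue 0 @(0,0) - residue 7 @(-1, 0)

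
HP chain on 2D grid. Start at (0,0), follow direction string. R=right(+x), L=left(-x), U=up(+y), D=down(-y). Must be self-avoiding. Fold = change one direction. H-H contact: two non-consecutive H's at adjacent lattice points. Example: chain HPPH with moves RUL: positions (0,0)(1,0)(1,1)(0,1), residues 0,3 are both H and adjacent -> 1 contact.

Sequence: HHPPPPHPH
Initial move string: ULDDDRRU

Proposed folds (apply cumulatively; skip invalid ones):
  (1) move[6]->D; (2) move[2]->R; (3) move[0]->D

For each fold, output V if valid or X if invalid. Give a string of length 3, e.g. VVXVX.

Initial: ULDDDRRU -> [(0, 0), (0, 1), (-1, 1), (-1, 0), (-1, -1), (-1, -2), (0, -2), (1, -2), (1, -1)]
Fold 1: move[6]->D => ULDDDRDU INVALID (collision), skipped
Fold 2: move[2]->R => ULRDDRRU INVALID (collision), skipped
Fold 3: move[0]->D => DLDDDRRU VALID

Answer: XXV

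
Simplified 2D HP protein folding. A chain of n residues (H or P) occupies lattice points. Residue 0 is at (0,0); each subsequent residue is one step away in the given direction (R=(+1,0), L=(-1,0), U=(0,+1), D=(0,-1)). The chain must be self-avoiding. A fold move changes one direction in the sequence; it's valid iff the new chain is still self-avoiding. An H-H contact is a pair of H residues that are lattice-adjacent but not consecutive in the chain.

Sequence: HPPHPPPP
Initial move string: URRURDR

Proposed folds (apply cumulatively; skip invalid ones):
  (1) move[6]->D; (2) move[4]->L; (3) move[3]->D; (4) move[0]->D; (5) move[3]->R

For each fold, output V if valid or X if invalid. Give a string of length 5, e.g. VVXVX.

Answer: VXVVV

Derivation:
Initial: URRURDR -> [(0, 0), (0, 1), (1, 1), (2, 1), (2, 2), (3, 2), (3, 1), (4, 1)]
Fold 1: move[6]->D => URRURDD VALID
Fold 2: move[4]->L => URRULDD INVALID (collision), skipped
Fold 3: move[3]->D => URRDRDD VALID
Fold 4: move[0]->D => DRRDRDD VALID
Fold 5: move[3]->R => DRRRRDD VALID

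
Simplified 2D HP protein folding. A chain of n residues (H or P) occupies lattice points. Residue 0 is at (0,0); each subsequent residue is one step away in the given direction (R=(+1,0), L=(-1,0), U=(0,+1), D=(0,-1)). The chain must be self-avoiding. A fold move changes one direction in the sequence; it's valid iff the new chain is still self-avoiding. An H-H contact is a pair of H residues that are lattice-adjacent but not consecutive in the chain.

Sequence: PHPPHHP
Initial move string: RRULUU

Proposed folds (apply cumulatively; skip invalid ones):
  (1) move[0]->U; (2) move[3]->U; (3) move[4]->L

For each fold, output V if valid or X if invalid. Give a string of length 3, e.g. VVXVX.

Initial: RRULUU -> [(0, 0), (1, 0), (2, 0), (2, 1), (1, 1), (1, 2), (1, 3)]
Fold 1: move[0]->U => URULUU VALID
Fold 2: move[3]->U => URUUUU VALID
Fold 3: move[4]->L => URUULU VALID

Answer: VVV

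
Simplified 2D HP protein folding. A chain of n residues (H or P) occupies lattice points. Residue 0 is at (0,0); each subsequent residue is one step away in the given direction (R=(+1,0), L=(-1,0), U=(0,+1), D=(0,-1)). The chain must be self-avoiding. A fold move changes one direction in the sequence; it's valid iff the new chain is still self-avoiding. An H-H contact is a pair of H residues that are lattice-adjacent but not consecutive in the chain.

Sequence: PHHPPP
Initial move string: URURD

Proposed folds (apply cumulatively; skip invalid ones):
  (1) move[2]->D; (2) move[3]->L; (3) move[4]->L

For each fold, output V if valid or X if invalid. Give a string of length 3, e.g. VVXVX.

Answer: VXX

Derivation:
Initial: URURD -> [(0, 0), (0, 1), (1, 1), (1, 2), (2, 2), (2, 1)]
Fold 1: move[2]->D => URDRD VALID
Fold 2: move[3]->L => URDLD INVALID (collision), skipped
Fold 3: move[4]->L => URDRL INVALID (collision), skipped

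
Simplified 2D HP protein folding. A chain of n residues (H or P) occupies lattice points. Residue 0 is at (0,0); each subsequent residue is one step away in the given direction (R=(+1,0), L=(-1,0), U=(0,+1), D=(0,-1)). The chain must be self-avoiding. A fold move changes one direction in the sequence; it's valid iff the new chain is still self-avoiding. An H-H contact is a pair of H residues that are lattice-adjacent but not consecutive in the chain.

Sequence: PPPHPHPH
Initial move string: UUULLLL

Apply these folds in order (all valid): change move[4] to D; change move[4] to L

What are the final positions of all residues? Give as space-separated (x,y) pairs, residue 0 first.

Initial moves: UUULLLL
Fold: move[4]->D => UUULDLL (positions: [(0, 0), (0, 1), (0, 2), (0, 3), (-1, 3), (-1, 2), (-2, 2), (-3, 2)])
Fold: move[4]->L => UUULLLL (positions: [(0, 0), (0, 1), (0, 2), (0, 3), (-1, 3), (-2, 3), (-3, 3), (-4, 3)])

Answer: (0,0) (0,1) (0,2) (0,3) (-1,3) (-2,3) (-3,3) (-4,3)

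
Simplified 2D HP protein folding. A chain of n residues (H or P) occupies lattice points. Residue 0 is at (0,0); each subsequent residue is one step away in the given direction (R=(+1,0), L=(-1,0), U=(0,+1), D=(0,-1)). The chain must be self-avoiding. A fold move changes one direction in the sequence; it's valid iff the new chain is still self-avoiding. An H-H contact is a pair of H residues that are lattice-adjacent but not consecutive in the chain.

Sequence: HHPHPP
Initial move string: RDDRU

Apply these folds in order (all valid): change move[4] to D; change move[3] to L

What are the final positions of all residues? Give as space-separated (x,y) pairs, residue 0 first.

Initial moves: RDDRU
Fold: move[4]->D => RDDRD (positions: [(0, 0), (1, 0), (1, -1), (1, -2), (2, -2), (2, -3)])
Fold: move[3]->L => RDDLD (positions: [(0, 0), (1, 0), (1, -1), (1, -2), (0, -2), (0, -3)])

Answer: (0,0) (1,0) (1,-1) (1,-2) (0,-2) (0,-3)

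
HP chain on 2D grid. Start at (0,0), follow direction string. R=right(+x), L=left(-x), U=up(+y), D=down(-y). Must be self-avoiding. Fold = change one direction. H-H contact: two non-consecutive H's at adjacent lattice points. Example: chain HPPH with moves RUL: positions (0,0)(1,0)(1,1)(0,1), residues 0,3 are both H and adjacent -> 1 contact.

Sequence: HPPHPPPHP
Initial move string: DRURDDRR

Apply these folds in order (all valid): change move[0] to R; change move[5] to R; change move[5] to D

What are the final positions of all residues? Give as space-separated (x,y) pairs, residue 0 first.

Answer: (0,0) (1,0) (2,0) (2,1) (3,1) (3,0) (3,-1) (4,-1) (5,-1)

Derivation:
Initial moves: DRURDDRR
Fold: move[0]->R => RRURDDRR (positions: [(0, 0), (1, 0), (2, 0), (2, 1), (3, 1), (3, 0), (3, -1), (4, -1), (5, -1)])
Fold: move[5]->R => RRURDRRR (positions: [(0, 0), (1, 0), (2, 0), (2, 1), (3, 1), (3, 0), (4, 0), (5, 0), (6, 0)])
Fold: move[5]->D => RRURDDRR (positions: [(0, 0), (1, 0), (2, 0), (2, 1), (3, 1), (3, 0), (3, -1), (4, -1), (5, -1)])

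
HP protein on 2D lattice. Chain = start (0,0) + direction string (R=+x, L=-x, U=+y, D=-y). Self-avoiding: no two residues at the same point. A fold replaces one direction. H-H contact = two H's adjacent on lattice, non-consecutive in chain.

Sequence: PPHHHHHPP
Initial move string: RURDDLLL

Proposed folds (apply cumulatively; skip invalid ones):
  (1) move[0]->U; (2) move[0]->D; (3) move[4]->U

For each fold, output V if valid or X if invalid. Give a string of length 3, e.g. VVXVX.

Initial: RURDDLLL -> [(0, 0), (1, 0), (1, 1), (2, 1), (2, 0), (2, -1), (1, -1), (0, -1), (-1, -1)]
Fold 1: move[0]->U => UURDDLLL INVALID (collision), skipped
Fold 2: move[0]->D => DURDDLLL INVALID (collision), skipped
Fold 3: move[4]->U => RURDULLL INVALID (collision), skipped

Answer: XXX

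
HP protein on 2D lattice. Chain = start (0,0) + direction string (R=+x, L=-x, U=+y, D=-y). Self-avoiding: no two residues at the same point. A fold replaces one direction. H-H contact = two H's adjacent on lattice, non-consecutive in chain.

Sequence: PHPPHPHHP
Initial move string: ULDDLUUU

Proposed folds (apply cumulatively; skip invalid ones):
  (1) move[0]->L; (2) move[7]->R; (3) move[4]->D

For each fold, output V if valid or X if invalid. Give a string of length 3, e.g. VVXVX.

Answer: VXX

Derivation:
Initial: ULDDLUUU -> [(0, 0), (0, 1), (-1, 1), (-1, 0), (-1, -1), (-2, -1), (-2, 0), (-2, 1), (-2, 2)]
Fold 1: move[0]->L => LLDDLUUU VALID
Fold 2: move[7]->R => LLDDLUUR INVALID (collision), skipped
Fold 3: move[4]->D => LLDDDUUU INVALID (collision), skipped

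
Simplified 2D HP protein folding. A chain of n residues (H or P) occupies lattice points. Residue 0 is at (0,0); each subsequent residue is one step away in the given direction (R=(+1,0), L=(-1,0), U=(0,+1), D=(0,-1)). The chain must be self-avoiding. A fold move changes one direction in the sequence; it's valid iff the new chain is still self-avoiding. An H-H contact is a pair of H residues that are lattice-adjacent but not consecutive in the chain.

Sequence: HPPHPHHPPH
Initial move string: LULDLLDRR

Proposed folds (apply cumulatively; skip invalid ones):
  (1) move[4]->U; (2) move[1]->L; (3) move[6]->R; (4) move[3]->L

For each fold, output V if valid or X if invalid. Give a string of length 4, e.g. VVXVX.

Initial: LULDLLDRR -> [(0, 0), (-1, 0), (-1, 1), (-2, 1), (-2, 0), (-3, 0), (-4, 0), (-4, -1), (-3, -1), (-2, -1)]
Fold 1: move[4]->U => LULDULDRR INVALID (collision), skipped
Fold 2: move[1]->L => LLLDLLDRR VALID
Fold 3: move[6]->R => LLLDLLRRR INVALID (collision), skipped
Fold 4: move[3]->L => LLLLLLDRR VALID

Answer: XVXV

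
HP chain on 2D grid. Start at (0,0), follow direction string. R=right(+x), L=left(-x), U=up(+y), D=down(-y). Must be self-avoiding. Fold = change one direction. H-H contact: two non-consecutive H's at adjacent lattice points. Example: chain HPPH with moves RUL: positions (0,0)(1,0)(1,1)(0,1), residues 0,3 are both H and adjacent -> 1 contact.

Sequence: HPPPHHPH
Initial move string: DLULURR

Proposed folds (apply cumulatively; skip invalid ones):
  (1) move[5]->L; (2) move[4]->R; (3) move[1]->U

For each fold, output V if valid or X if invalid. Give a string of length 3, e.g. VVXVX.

Answer: XXX

Derivation:
Initial: DLULURR -> [(0, 0), (0, -1), (-1, -1), (-1, 0), (-2, 0), (-2, 1), (-1, 1), (0, 1)]
Fold 1: move[5]->L => DLULULR INVALID (collision), skipped
Fold 2: move[4]->R => DLULRRR INVALID (collision), skipped
Fold 3: move[1]->U => DUULURR INVALID (collision), skipped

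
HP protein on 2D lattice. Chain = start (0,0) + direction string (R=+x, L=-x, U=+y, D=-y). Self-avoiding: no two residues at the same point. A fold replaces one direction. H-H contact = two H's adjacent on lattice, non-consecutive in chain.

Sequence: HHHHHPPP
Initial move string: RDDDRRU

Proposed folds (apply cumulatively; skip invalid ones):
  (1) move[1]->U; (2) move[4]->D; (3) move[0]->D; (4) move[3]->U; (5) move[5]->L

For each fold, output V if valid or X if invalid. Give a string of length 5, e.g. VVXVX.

Answer: XVVXV

Derivation:
Initial: RDDDRRU -> [(0, 0), (1, 0), (1, -1), (1, -2), (1, -3), (2, -3), (3, -3), (3, -2)]
Fold 1: move[1]->U => RUDDRRU INVALID (collision), skipped
Fold 2: move[4]->D => RDDDDRU VALID
Fold 3: move[0]->D => DDDDDRU VALID
Fold 4: move[3]->U => DDDUDRU INVALID (collision), skipped
Fold 5: move[5]->L => DDDDDLU VALID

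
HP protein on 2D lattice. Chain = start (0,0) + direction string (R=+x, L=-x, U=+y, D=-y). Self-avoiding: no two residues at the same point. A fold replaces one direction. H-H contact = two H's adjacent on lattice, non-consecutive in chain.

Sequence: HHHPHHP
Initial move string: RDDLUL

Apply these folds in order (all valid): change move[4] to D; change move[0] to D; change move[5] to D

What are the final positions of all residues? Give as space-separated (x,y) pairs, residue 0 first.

Answer: (0,0) (0,-1) (0,-2) (0,-3) (-1,-3) (-1,-4) (-1,-5)

Derivation:
Initial moves: RDDLUL
Fold: move[4]->D => RDDLDL (positions: [(0, 0), (1, 0), (1, -1), (1, -2), (0, -2), (0, -3), (-1, -3)])
Fold: move[0]->D => DDDLDL (positions: [(0, 0), (0, -1), (0, -2), (0, -3), (-1, -3), (-1, -4), (-2, -4)])
Fold: move[5]->D => DDDLDD (positions: [(0, 0), (0, -1), (0, -2), (0, -3), (-1, -3), (-1, -4), (-1, -5)])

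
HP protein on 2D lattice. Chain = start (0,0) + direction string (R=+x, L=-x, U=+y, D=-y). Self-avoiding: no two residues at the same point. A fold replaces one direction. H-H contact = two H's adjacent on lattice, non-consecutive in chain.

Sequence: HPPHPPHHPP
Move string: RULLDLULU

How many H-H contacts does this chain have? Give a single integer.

Answer: 1

Derivation:
Positions: [(0, 0), (1, 0), (1, 1), (0, 1), (-1, 1), (-1, 0), (-2, 0), (-2, 1), (-3, 1), (-3, 2)]
H-H contact: residue 0 @(0,0) - residue 3 @(0, 1)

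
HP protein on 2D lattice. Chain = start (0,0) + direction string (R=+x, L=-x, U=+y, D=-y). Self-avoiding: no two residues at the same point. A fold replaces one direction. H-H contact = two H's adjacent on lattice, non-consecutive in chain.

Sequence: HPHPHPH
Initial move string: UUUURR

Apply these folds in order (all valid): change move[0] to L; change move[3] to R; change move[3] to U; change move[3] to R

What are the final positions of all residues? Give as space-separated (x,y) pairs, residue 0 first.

Answer: (0,0) (-1,0) (-1,1) (-1,2) (0,2) (1,2) (2,2)

Derivation:
Initial moves: UUUURR
Fold: move[0]->L => LUUURR (positions: [(0, 0), (-1, 0), (-1, 1), (-1, 2), (-1, 3), (0, 3), (1, 3)])
Fold: move[3]->R => LUURRR (positions: [(0, 0), (-1, 0), (-1, 1), (-1, 2), (0, 2), (1, 2), (2, 2)])
Fold: move[3]->U => LUUURR (positions: [(0, 0), (-1, 0), (-1, 1), (-1, 2), (-1, 3), (0, 3), (1, 3)])
Fold: move[3]->R => LUURRR (positions: [(0, 0), (-1, 0), (-1, 1), (-1, 2), (0, 2), (1, 2), (2, 2)])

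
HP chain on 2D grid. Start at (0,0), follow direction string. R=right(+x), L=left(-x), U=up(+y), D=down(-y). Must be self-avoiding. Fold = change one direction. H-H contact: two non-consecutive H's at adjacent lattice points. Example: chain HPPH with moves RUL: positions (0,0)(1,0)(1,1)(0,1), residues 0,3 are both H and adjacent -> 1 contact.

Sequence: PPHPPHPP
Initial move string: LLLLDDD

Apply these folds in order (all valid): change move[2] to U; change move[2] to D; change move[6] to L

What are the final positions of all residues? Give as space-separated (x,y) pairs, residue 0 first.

Initial moves: LLLLDDD
Fold: move[2]->U => LLULDDD (positions: [(0, 0), (-1, 0), (-2, 0), (-2, 1), (-3, 1), (-3, 0), (-3, -1), (-3, -2)])
Fold: move[2]->D => LLDLDDD (positions: [(0, 0), (-1, 0), (-2, 0), (-2, -1), (-3, -1), (-3, -2), (-3, -3), (-3, -4)])
Fold: move[6]->L => LLDLDDL (positions: [(0, 0), (-1, 0), (-2, 0), (-2, -1), (-3, -1), (-3, -2), (-3, -3), (-4, -3)])

Answer: (0,0) (-1,0) (-2,0) (-2,-1) (-3,-1) (-3,-2) (-3,-3) (-4,-3)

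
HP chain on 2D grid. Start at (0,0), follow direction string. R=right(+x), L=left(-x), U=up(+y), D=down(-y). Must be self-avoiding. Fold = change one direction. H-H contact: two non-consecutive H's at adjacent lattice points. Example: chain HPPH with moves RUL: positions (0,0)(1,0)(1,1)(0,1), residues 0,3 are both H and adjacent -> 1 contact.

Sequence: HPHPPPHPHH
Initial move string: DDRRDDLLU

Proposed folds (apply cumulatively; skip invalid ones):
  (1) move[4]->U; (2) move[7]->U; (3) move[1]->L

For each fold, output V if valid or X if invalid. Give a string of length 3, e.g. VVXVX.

Answer: XXX

Derivation:
Initial: DDRRDDLLU -> [(0, 0), (0, -1), (0, -2), (1, -2), (2, -2), (2, -3), (2, -4), (1, -4), (0, -4), (0, -3)]
Fold 1: move[4]->U => DDRRUDLLU INVALID (collision), skipped
Fold 2: move[7]->U => DDRRDDLUU INVALID (collision), skipped
Fold 3: move[1]->L => DLRRDDLLU INVALID (collision), skipped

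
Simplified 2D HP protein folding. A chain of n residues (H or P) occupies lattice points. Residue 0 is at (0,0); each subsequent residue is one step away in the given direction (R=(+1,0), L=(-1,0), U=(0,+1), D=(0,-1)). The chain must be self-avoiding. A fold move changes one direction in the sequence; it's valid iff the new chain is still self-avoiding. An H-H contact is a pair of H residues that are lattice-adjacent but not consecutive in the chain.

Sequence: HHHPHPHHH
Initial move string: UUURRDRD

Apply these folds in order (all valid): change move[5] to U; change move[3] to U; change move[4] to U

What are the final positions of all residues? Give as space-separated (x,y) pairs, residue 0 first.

Answer: (0,0) (0,1) (0,2) (0,3) (0,4) (0,5) (0,6) (1,6) (1,5)

Derivation:
Initial moves: UUURRDRD
Fold: move[5]->U => UUURRURD (positions: [(0, 0), (0, 1), (0, 2), (0, 3), (1, 3), (2, 3), (2, 4), (3, 4), (3, 3)])
Fold: move[3]->U => UUUURURD (positions: [(0, 0), (0, 1), (0, 2), (0, 3), (0, 4), (1, 4), (1, 5), (2, 5), (2, 4)])
Fold: move[4]->U => UUUUUURD (positions: [(0, 0), (0, 1), (0, 2), (0, 3), (0, 4), (0, 5), (0, 6), (1, 6), (1, 5)])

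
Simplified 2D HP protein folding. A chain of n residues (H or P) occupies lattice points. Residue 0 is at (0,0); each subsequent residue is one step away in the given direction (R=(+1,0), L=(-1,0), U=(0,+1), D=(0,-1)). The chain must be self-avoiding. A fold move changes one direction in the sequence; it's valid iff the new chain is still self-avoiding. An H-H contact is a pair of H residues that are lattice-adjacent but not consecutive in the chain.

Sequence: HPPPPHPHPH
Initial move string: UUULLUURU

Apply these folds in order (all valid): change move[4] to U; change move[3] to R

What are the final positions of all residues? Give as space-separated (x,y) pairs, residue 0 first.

Initial moves: UUULLUURU
Fold: move[4]->U => UUULUUURU (positions: [(0, 0), (0, 1), (0, 2), (0, 3), (-1, 3), (-1, 4), (-1, 5), (-1, 6), (0, 6), (0, 7)])
Fold: move[3]->R => UUURUUURU (positions: [(0, 0), (0, 1), (0, 2), (0, 3), (1, 3), (1, 4), (1, 5), (1, 6), (2, 6), (2, 7)])

Answer: (0,0) (0,1) (0,2) (0,3) (1,3) (1,4) (1,5) (1,6) (2,6) (2,7)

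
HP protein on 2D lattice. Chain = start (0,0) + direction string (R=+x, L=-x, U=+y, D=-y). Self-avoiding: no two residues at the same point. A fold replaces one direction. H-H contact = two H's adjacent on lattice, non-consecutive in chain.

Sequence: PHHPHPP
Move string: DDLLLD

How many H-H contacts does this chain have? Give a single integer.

Positions: [(0, 0), (0, -1), (0, -2), (-1, -2), (-2, -2), (-3, -2), (-3, -3)]
No H-H contacts found.

Answer: 0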